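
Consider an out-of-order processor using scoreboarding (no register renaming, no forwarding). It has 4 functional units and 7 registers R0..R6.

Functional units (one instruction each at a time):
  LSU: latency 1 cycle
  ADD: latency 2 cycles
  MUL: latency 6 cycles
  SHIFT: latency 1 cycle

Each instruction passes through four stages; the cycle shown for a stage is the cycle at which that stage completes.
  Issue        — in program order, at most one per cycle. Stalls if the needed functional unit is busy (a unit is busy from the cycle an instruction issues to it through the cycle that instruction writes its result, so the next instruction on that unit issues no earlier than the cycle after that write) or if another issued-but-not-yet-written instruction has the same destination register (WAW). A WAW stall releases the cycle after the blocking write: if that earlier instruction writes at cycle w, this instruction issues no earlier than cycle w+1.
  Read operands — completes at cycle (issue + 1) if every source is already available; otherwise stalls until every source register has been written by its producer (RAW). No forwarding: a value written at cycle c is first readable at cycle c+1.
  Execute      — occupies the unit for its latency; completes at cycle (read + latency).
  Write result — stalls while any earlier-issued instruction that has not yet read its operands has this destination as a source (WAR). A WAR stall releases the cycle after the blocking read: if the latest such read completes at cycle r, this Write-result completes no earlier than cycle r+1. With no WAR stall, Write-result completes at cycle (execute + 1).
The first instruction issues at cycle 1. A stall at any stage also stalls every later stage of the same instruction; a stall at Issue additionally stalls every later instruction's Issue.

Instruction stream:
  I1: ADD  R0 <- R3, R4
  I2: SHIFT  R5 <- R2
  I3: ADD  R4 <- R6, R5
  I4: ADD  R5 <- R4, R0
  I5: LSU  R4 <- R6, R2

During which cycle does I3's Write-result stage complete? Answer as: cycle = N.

cycle = 10

I1: IS=1 RO=2 EX=4 WR=5
I2: IS=2 RO=3 EX=4 WR=5
I3: IS=6 RO=7 EX=9 WR=10  [struct: ADD busy until I1 writes@5]
I4: IS=11 RO=12 EX=14 WR=15  [struct: ADD busy until I3 writes@10]
I5: IS=12 RO=13 EX=14 WR=15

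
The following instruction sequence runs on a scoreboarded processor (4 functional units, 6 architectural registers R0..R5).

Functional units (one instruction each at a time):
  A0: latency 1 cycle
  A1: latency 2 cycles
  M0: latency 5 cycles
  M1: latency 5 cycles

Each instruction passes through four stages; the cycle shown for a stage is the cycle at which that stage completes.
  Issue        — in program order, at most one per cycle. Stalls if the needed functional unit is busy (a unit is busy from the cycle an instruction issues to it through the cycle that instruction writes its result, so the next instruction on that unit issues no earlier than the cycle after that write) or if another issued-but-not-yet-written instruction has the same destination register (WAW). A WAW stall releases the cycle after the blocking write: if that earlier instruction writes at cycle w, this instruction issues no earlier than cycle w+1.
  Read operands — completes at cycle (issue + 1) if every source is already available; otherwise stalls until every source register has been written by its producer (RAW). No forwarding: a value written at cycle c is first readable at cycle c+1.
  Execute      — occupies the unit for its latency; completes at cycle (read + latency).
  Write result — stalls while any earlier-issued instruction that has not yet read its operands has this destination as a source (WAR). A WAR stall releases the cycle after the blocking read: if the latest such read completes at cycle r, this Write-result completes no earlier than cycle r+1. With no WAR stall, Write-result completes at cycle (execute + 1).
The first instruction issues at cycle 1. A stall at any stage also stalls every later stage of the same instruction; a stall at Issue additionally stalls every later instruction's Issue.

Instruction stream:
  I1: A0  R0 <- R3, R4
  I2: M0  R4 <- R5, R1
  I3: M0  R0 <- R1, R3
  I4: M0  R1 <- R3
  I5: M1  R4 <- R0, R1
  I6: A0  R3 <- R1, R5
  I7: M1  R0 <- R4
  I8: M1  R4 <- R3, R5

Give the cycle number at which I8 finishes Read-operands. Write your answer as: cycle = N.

cycle = 42

cycle 1: I1 dispatched to A0
cycle 2: I1 operands ready · I2 dispatched to M0
cycle 3: I1 complete · I2 operands ready
cycle 4: R0←I1
cycle 8: I2 complete
cycle 9: R4←I2
cycle 10: I3 dispatched to M0
cycle 11: I3 operands ready
cycle 16: I3 complete
cycle 17: R0←I3
cycle 18: I4 dispatched to M0
cycle 19: I4 operands ready · I5 dispatched to M1
cycle 20: I6 dispatched to A0
cycle 24: I4 complete
cycle 25: R1←I4
cycle 26: I5 operands ready · I6 operands ready
cycle 27: I6 complete
cycle 28: R3←I6
cycle 31: I5 complete
cycle 32: R4←I5
cycle 33: I7 dispatched to M1
cycle 34: I7 operands ready
cycle 39: I7 complete
cycle 40: R0←I7
cycle 41: I8 dispatched to M1
cycle 42: I8 operands ready
cycle 47: I8 complete
cycle 48: R4←I8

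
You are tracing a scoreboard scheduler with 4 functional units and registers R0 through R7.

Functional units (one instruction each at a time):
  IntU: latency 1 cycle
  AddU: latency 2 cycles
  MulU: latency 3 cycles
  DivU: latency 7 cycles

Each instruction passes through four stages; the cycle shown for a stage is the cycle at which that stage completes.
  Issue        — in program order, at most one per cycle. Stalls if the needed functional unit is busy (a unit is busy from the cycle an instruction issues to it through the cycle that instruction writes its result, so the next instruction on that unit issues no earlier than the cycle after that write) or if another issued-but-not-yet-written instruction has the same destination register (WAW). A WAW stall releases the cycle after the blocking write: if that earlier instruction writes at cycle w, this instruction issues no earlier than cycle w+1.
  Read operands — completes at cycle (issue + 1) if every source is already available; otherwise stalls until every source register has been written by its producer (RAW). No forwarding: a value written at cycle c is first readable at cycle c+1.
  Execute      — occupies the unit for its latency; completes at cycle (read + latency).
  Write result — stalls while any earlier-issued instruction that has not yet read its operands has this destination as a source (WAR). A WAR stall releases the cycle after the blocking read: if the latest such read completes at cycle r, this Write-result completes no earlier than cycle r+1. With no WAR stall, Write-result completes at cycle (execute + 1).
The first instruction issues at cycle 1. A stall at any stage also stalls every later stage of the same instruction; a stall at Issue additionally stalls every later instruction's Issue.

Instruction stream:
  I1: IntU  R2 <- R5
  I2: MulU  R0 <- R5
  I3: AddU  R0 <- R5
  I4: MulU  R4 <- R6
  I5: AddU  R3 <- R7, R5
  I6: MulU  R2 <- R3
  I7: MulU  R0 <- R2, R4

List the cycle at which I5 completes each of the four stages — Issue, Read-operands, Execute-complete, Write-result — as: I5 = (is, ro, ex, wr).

I5 = (13, 14, 16, 17)

1) issue 1, read 2, done 3, write 4
2) issue 2, read 3, done 6, write 7
3) issue 8, read 9, done 11, write 12  <WAW R0: wait I2 write@7>
4) issue 9, read 10, done 13, write 14
5) issue 13, read 14, done 16, write 17  <struct: AddU busy until I3 writes@12>
6) issue 15, read 18, done 21, write 22  <struct: MulU busy until I4 writes@14 / RAW R3: wait I5 write@17>
7) issue 23, read 24, done 27, write 28  <struct: MulU busy until I6 writes@22>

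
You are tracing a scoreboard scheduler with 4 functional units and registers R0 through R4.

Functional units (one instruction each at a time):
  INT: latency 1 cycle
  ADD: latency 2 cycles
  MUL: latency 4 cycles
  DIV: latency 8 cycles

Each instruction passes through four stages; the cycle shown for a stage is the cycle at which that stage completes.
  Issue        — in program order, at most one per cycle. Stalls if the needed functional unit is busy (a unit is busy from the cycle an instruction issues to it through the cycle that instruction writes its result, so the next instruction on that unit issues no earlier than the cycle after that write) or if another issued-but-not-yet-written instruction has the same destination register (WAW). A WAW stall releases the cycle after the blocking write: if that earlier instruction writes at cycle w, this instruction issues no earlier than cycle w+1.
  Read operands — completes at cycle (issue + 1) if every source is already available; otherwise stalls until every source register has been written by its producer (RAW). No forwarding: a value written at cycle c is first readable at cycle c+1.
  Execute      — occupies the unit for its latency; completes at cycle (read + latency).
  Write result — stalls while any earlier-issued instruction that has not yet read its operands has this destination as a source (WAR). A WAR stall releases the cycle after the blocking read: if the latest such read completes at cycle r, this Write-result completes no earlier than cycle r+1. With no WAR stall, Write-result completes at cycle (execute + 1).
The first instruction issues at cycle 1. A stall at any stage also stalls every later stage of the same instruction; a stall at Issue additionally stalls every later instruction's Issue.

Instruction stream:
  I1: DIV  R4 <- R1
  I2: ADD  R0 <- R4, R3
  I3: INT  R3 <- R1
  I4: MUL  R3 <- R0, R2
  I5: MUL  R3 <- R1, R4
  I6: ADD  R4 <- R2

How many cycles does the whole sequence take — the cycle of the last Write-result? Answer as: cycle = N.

cycle = 28

t=1  issue I1 (DIV)
t=2  I1 read-ops | issue I2 (ADD)
t=3  issue I3 (INT)
t=4  I3 read-ops
t=5  I3 finished on INT
t=10  I1 finished on DIV
t=11  I1→R4
t=12  I2 read-ops
t=13  I3→R3
t=14  I2 finished on ADD | issue I4 (MUL)
t=15  I2→R0
t=16  I4 read-ops
t=20  I4 finished on MUL
t=21  I4→R3
t=22  issue I5 (MUL)
t=23  I5 read-ops | issue I6 (ADD)
t=24  I6 read-ops
t=26  I6 finished on ADD
t=27  I5 finished on MUL | I6→R4
t=28  I5→R3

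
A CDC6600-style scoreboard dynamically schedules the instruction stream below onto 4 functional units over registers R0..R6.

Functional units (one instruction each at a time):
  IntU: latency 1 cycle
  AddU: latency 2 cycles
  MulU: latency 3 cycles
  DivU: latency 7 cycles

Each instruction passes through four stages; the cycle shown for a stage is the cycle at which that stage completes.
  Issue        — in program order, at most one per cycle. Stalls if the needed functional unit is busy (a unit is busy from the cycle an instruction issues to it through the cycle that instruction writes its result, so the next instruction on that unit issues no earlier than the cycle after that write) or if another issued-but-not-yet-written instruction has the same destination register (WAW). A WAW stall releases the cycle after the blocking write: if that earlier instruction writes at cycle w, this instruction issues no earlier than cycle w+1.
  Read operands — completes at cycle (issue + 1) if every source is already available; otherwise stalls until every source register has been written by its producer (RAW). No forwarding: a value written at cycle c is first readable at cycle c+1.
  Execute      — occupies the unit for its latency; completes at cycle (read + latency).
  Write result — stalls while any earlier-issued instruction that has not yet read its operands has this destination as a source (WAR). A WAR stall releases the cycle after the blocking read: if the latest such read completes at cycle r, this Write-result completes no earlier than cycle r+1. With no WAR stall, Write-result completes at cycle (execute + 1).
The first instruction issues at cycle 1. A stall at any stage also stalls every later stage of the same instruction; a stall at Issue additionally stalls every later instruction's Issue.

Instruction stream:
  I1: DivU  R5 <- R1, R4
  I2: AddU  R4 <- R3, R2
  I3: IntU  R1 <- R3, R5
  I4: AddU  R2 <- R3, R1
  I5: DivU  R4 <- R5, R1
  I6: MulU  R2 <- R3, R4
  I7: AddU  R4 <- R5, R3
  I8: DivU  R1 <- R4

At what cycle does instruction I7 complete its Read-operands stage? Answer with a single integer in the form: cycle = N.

  I1 | 1 | 2 | 9 | 10
  I2 | 2 | 3 | 5 | 6
  I3 | 3 | 11 | 12 | 13   RAW R5: wait I1 write@10
  I4 | 7 | 14 | 16 | 17   struct: AddU busy until I2 writes@6 · RAW R1: wait I3 write@13
  I5 | 11 | 14 | 21 | 22   struct: DivU busy until I1 writes@10 · RAW R1: wait I3 write@13
  I6 | 18 | 23 | 26 | 27   WAW R2: wait I4 write@17 · RAW R4: wait I5 write@22
  I7 | 23 | 24 | 26 | 27   WAW R4: wait I5 write@22
  I8 | 24 | 28 | 35 | 36   RAW R4: wait I7 write@27

cycle = 24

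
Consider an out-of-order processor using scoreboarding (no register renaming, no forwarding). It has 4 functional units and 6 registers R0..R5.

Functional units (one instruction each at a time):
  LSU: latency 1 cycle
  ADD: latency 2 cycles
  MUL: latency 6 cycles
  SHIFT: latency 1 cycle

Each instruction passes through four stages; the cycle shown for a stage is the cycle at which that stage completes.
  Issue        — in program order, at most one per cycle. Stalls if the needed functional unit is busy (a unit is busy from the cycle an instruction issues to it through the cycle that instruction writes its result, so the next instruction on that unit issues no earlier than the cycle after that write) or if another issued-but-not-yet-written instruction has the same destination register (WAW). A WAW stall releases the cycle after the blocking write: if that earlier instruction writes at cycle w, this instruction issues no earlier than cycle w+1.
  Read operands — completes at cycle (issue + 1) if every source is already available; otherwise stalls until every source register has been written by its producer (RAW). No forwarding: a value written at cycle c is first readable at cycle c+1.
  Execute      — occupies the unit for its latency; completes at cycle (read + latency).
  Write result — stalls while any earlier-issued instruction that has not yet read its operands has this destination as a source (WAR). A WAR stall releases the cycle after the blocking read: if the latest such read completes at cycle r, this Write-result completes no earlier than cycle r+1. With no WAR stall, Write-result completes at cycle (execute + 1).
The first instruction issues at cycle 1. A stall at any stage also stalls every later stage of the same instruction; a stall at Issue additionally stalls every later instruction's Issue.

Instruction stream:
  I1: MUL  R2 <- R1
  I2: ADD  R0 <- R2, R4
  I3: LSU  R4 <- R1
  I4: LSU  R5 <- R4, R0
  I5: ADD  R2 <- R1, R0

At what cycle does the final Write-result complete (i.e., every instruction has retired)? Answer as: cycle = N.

cycle = 18

[1] issue I1 (MUL)
[2] I1 read-ops, issue I2 (ADD)
[3] issue I3 (LSU)
[4] I3 read-ops
[5] I3 finished on LSU
[8] I1 finished on MUL
[9] I1→R2
[10] I2 read-ops
[11] I3→R4
[12] I2 finished on ADD, issue I4 (LSU)
[13] I2→R0
[14] I4 read-ops, issue I5 (ADD)
[15] I4 finished on LSU, I5 read-ops
[16] I4→R5
[17] I5 finished on ADD
[18] I5→R2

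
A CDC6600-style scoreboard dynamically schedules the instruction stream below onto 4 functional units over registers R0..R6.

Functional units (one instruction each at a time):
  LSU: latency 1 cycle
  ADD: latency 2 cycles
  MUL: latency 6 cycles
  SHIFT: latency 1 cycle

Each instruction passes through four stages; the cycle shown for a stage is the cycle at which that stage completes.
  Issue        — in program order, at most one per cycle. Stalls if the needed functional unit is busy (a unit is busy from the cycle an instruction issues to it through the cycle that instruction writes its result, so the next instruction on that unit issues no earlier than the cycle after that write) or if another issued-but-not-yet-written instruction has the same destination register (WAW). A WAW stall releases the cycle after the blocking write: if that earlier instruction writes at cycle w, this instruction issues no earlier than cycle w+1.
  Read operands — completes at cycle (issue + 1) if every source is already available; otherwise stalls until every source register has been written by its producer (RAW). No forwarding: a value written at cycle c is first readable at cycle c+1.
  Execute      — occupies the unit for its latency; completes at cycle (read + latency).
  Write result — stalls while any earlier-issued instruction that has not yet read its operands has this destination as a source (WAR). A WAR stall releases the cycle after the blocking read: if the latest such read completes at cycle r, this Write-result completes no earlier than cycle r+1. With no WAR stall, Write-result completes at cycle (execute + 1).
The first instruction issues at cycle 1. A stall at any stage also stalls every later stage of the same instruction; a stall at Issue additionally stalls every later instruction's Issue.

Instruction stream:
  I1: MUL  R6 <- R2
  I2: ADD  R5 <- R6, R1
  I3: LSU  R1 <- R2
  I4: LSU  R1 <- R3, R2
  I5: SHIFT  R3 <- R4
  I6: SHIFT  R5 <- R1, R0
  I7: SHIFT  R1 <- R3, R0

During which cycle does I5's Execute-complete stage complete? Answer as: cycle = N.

[1] issue I1 (MUL)
[2] I1 read-ops · issue I2 (ADD)
[3] issue I3 (LSU)
[4] I3 read-ops
[5] I3 finished on LSU
[8] I1 finished on MUL
[9] I1→R6
[10] I2 read-ops
[11] I3→R1
[12] I2 finished on ADD · issue I4 (LSU)
[13] I2→R5 · I4 read-ops · issue I5 (SHIFT)
[14] I4 finished on LSU · I5 read-ops
[15] I4→R1 · I5 finished on SHIFT
[16] I5→R3
[17] issue I6 (SHIFT)
[18] I6 read-ops
[19] I6 finished on SHIFT
[20] I6→R5
[21] issue I7 (SHIFT)
[22] I7 read-ops
[23] I7 finished on SHIFT
[24] I7→R1

cycle = 15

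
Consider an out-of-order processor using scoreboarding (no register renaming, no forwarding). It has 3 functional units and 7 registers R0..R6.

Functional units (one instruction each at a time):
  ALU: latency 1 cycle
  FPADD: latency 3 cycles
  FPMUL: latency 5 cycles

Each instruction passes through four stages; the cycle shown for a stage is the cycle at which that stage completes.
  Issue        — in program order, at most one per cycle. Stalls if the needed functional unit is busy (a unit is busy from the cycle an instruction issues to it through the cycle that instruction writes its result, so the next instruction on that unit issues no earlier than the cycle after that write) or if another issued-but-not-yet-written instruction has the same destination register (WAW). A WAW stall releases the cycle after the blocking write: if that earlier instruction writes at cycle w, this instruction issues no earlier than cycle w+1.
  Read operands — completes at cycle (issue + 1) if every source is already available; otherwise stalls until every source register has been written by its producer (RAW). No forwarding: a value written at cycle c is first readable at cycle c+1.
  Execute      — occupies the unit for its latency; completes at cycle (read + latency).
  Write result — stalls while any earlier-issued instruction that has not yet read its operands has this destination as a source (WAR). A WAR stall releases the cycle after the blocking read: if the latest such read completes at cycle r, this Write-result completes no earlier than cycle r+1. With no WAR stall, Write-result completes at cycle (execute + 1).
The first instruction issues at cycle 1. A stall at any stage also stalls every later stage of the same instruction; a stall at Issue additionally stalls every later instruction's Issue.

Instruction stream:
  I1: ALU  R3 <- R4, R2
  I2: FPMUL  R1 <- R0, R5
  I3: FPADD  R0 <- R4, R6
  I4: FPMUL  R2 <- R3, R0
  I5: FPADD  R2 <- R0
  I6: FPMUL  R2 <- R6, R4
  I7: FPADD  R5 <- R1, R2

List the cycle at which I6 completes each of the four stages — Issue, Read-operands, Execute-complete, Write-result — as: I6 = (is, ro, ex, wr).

I6 = (24, 25, 30, 31)

c1: I1 dispatched to ALU
c2: I1 operands ready | I2 dispatched to FPMUL
c3: I1 complete | I2 operands ready | I3 dispatched to FPADD
c4: R3←I1 | I3 operands ready
c7: I3 complete
c8: I2 complete | R0←I3
c9: R1←I2
c10: I4 dispatched to FPMUL
c11: I4 operands ready
c16: I4 complete
c17: R2←I4
c18: I5 dispatched to FPADD
c19: I5 operands ready
c22: I5 complete
c23: R2←I5
c24: I6 dispatched to FPMUL
c25: I6 operands ready | I7 dispatched to FPADD
c30: I6 complete
c31: R2←I6
c32: I7 operands ready
c35: I7 complete
c36: R5←I7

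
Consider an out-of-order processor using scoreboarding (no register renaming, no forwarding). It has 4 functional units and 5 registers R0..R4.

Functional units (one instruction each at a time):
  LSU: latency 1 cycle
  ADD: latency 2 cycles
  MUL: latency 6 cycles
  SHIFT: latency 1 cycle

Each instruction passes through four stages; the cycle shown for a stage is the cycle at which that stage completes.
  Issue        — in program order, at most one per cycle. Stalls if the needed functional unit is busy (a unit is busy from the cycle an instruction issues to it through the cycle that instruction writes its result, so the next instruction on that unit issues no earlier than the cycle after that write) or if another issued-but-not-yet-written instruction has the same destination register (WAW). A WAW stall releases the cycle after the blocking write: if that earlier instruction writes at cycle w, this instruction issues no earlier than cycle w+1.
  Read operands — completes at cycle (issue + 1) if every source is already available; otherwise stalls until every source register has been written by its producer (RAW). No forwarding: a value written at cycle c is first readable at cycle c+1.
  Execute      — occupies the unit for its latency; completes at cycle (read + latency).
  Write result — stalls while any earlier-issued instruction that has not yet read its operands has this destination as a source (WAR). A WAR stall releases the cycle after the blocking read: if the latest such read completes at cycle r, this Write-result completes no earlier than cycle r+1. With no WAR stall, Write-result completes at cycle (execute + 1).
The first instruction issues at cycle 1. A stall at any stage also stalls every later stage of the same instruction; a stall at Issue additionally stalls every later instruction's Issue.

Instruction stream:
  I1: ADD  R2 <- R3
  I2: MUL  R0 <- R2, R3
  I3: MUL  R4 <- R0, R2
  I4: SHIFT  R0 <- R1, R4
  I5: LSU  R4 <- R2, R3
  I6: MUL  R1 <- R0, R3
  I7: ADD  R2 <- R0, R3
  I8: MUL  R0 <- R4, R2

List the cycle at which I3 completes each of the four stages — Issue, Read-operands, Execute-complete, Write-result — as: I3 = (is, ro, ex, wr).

I3 = (14, 15, 21, 22)

[1] I1 issues→ADD
[2] I1 reads, I2 issues→MUL
[4] I1 exec-done
[5] I1 writes R2
[6] I2 reads
[12] I2 exec-done
[13] I2 writes R0
[14] I3 issues→MUL
[15] I3 reads, I4 issues→SHIFT
[21] I3 exec-done
[22] I3 writes R4
[23] I4 reads, I5 issues→LSU
[24] I4 exec-done, I5 reads, I6 issues→MUL
[25] I4 writes R0, I5 exec-done, I7 issues→ADD
[26] I5 writes R4, I6 reads, I7 reads
[28] I7 exec-done
[29] I7 writes R2
[32] I6 exec-done
[33] I6 writes R1
[34] I8 issues→MUL
[35] I8 reads
[41] I8 exec-done
[42] I8 writes R0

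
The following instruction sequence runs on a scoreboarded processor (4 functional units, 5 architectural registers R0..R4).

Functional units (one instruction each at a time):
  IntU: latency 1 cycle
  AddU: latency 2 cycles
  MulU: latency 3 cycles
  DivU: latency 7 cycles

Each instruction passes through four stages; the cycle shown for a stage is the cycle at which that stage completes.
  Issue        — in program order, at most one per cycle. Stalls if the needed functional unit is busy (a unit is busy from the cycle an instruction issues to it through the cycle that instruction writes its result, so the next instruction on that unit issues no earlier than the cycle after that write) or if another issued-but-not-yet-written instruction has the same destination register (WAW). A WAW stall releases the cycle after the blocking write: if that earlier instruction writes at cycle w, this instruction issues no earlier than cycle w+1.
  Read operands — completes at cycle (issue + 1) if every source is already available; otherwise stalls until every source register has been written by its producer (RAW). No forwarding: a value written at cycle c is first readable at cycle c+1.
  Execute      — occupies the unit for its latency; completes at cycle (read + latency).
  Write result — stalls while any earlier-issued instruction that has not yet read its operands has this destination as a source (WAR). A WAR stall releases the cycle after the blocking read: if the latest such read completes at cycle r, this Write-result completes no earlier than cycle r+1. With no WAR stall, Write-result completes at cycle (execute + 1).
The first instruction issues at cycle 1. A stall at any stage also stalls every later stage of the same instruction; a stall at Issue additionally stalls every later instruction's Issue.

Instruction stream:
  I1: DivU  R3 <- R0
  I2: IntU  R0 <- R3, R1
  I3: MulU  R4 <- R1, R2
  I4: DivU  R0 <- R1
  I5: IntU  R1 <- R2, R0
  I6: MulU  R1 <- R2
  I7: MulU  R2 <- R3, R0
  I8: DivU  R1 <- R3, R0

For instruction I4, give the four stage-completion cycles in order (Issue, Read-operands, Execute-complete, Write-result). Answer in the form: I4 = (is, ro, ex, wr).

[I1] 1/2/9/10
[I2] 2/11/12/13  (RAW R3: wait I1 write@10)
[I3] 3/4/7/8
[I4] 14/15/22/23  (WAW R0: wait I2 write@13)
[I5] 15/24/25/26  (RAW R0: wait I4 write@23)
[I6] 27/28/31/32  (WAW R1: wait I5 write@26)
[I7] 33/34/37/38  (struct: MulU busy until I6 writes@32)
[I8] 34/35/42/43

I4 = (14, 15, 22, 23)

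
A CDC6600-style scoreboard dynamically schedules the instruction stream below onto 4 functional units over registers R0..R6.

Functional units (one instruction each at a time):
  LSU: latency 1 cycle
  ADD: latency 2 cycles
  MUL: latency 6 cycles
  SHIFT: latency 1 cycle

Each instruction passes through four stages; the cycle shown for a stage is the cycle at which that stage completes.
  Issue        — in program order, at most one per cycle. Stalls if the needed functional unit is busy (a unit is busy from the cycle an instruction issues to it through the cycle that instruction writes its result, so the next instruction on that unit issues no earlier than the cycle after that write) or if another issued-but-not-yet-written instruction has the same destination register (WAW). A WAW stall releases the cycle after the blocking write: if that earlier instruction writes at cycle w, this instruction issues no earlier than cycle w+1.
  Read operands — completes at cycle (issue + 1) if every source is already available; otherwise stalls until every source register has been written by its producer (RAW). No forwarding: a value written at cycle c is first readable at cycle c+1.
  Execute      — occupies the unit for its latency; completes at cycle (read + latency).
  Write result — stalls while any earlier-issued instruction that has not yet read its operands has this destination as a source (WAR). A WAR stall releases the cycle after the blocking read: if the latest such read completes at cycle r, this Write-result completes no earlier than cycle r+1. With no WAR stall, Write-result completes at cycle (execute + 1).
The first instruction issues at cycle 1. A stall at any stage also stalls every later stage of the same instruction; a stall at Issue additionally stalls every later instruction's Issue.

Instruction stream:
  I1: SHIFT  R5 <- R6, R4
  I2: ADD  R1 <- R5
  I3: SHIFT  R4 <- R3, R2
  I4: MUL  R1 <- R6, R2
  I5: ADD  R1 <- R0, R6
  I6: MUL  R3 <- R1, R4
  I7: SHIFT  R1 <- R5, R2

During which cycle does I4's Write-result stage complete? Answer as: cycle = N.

c1: I1→SHIFT
c2: I1 RO; I2→ADD
c3: I1 EX
c4: I1 WR R5
c5: I2 RO; I3→SHIFT
c6: I3 RO
c7: I2 EX; I3 EX
c8: I2 WR R1; I3 WR R4
c9: I4→MUL
c10: I4 RO
c16: I4 EX
c17: I4 WR R1
c18: I5→ADD
c19: I5 RO; I6→MUL
c21: I5 EX
c22: I5 WR R1
c23: I6 RO; I7→SHIFT
c24: I7 RO
c25: I7 EX
c26: I7 WR R1
c29: I6 EX
c30: I6 WR R3

cycle = 17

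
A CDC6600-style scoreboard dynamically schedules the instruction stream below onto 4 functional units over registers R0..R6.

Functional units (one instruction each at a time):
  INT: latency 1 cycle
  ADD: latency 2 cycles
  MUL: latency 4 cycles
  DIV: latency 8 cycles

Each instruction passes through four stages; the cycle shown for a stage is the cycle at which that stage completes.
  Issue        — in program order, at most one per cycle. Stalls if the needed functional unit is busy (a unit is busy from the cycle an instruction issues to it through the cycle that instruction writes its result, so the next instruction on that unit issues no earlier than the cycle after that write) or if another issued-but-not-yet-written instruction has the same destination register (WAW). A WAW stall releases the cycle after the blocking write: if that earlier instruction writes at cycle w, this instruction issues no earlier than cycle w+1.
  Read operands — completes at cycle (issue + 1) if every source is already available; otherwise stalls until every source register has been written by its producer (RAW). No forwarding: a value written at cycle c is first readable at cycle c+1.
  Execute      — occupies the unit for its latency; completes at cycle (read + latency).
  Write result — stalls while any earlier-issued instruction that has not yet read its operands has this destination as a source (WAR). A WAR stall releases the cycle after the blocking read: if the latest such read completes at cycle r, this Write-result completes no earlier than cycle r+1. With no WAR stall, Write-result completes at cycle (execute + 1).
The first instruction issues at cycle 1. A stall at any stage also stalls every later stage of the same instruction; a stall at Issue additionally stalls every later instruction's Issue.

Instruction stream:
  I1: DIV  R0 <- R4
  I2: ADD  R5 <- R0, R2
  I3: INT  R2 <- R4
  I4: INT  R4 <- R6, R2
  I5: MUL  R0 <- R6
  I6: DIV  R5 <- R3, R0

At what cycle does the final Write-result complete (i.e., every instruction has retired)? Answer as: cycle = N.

I1 -> (1, 2, 10, 11)
I2 -> (2, 12, 14, 15)  // RAW R0: wait I1 write@11
I3 -> (3, 4, 5, 13)  // WAR R2: wait I2 read@12
I4 -> (14, 15, 16, 17)  // struct: INT busy until I3 writes@13
I5 -> (15, 16, 20, 21)
I6 -> (16, 22, 30, 31)  // RAW R0: wait I5 write@21

cycle = 31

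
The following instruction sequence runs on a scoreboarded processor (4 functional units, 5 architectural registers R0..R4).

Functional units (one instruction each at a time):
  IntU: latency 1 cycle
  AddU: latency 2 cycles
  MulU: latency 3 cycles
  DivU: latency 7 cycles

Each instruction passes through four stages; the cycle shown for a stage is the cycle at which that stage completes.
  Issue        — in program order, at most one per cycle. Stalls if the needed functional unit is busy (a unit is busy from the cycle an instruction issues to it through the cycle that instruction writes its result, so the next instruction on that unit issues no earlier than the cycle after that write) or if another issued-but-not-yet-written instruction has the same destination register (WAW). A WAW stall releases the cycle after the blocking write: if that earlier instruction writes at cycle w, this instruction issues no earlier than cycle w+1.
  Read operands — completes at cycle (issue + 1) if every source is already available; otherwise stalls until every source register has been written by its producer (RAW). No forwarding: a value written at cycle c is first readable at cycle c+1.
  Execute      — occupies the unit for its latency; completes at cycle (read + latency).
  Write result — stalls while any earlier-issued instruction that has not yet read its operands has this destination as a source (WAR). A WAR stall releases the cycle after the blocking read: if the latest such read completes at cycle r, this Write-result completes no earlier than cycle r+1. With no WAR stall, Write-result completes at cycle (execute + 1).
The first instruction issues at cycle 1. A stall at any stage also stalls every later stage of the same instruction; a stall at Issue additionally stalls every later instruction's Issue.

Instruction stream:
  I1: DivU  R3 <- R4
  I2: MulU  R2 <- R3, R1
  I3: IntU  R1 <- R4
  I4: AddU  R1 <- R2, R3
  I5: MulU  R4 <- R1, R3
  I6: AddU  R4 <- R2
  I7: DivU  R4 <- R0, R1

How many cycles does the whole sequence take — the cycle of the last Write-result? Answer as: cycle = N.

cycle = 39

[1] I1 issues→DivU
[2] I1 reads; I2 issues→MulU
[3] I3 issues→IntU
[4] I3 reads
[5] I3 exec-done
[9] I1 exec-done
[10] I1 writes R3
[11] I2 reads
[12] I3 writes R1
[13] I4 issues→AddU
[14] I2 exec-done
[15] I2 writes R2
[16] I4 reads; I5 issues→MulU
[18] I4 exec-done
[19] I4 writes R1
[20] I5 reads
[23] I5 exec-done
[24] I5 writes R4
[25] I6 issues→AddU
[26] I6 reads
[28] I6 exec-done
[29] I6 writes R4
[30] I7 issues→DivU
[31] I7 reads
[38] I7 exec-done
[39] I7 writes R4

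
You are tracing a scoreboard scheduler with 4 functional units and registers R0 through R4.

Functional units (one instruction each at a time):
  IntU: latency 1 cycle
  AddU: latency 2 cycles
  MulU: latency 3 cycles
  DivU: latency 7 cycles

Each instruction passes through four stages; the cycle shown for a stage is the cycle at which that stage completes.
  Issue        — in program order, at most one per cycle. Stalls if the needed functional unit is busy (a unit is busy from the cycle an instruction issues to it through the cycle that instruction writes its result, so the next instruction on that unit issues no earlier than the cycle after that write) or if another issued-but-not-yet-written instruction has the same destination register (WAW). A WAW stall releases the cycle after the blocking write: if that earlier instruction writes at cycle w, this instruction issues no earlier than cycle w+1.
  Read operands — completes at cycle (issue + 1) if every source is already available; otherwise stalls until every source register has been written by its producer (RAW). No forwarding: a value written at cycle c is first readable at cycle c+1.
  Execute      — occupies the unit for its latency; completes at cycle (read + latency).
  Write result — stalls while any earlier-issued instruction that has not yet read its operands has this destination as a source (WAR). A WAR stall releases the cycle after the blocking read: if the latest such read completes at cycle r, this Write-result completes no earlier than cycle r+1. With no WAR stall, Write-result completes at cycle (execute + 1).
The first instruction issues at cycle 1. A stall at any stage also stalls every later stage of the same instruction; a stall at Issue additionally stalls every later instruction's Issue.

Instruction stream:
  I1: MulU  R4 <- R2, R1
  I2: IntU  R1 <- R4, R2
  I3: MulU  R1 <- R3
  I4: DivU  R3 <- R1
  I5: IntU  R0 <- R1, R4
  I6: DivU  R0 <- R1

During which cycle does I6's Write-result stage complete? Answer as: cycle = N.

cycle = 34

  I1 | 1 | 2 | 5 | 6
  I2 | 2 | 7 | 8 | 9   RAW R4: wait I1 write@6
  I3 | 10 | 11 | 14 | 15   WAW R1: wait I2 write@9
  I4 | 11 | 16 | 23 | 24   RAW R1: wait I3 write@15
  I5 | 12 | 16 | 17 | 18   RAW R1: wait I3 write@15
  I6 | 25 | 26 | 33 | 34   struct: DivU busy until I4 writes@24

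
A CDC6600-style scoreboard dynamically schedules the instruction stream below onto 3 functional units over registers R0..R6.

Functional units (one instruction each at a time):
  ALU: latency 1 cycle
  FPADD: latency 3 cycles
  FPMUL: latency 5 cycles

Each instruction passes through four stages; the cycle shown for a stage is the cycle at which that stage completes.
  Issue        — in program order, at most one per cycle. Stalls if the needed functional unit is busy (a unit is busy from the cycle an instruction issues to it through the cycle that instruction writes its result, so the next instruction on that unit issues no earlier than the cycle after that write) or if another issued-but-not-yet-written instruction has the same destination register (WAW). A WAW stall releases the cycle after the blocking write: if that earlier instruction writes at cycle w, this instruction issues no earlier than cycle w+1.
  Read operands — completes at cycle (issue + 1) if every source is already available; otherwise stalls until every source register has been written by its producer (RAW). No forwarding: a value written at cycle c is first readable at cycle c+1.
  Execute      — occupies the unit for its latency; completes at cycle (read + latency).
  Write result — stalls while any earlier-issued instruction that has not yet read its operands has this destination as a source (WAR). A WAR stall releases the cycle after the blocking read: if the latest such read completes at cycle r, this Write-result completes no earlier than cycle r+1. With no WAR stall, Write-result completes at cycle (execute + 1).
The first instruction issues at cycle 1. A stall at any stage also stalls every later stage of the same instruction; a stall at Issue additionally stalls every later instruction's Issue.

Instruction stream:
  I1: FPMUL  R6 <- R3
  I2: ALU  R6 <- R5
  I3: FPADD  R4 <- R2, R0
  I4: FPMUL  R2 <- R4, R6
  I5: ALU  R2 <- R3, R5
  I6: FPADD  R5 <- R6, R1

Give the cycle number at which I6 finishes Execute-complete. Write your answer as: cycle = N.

cycle 1: I1 dispatched to FPMUL
cycle 2: I1 operands ready
cycle 7: I1 complete
cycle 8: R6←I1
cycle 9: I2 dispatched to ALU
cycle 10: I2 operands ready, I3 dispatched to FPADD
cycle 11: I2 complete, I3 operands ready, I4 dispatched to FPMUL
cycle 12: R6←I2
cycle 14: I3 complete
cycle 15: R4←I3
cycle 16: I4 operands ready
cycle 21: I4 complete
cycle 22: R2←I4
cycle 23: I5 dispatched to ALU
cycle 24: I5 operands ready, I6 dispatched to FPADD
cycle 25: I5 complete, I6 operands ready
cycle 26: R2←I5
cycle 28: I6 complete
cycle 29: R5←I6

cycle = 28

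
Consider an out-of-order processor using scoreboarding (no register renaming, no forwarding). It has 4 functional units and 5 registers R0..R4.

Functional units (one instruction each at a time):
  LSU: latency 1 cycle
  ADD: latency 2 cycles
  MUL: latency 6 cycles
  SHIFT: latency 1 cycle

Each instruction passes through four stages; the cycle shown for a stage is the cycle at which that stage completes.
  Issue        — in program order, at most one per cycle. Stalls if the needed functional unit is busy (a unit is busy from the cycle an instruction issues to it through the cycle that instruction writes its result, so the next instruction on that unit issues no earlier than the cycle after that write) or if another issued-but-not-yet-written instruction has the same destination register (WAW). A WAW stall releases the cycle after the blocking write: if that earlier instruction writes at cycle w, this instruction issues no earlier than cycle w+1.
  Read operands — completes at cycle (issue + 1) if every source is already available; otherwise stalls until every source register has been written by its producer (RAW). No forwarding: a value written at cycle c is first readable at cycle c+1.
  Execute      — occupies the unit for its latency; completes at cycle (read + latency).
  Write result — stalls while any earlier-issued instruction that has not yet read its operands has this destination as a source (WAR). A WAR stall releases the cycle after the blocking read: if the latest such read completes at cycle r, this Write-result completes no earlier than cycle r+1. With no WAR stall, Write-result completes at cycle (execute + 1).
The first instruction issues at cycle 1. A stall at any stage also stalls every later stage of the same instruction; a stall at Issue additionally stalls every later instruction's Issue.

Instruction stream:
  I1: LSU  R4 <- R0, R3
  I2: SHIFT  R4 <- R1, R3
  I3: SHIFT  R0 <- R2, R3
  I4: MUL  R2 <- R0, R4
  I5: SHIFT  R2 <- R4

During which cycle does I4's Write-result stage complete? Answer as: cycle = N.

cycle = 20

I1 -> (1, 2, 3, 4)
I2 -> (5, 6, 7, 8)  // WAW R4: wait I1 write@4
I3 -> (9, 10, 11, 12)  // struct: SHIFT busy until I2 writes@8
I4 -> (10, 13, 19, 20)  // RAW R0: wait I3 write@12
I5 -> (21, 22, 23, 24)  // WAW R2: wait I4 write@20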